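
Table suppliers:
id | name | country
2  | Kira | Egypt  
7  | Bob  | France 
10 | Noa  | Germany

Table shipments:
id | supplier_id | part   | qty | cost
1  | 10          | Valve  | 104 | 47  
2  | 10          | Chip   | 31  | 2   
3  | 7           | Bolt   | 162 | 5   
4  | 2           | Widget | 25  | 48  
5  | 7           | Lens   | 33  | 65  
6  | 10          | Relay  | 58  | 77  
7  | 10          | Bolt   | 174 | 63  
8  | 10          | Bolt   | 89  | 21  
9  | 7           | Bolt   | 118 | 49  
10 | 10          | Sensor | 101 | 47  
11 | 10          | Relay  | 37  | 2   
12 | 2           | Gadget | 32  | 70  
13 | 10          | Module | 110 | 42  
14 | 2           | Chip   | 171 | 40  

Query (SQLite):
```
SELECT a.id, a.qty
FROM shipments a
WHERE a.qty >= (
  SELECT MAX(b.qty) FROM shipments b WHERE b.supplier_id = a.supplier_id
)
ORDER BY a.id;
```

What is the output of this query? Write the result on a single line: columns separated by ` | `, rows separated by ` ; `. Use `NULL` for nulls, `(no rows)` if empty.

3 | 162 ; 7 | 174 ; 14 | 171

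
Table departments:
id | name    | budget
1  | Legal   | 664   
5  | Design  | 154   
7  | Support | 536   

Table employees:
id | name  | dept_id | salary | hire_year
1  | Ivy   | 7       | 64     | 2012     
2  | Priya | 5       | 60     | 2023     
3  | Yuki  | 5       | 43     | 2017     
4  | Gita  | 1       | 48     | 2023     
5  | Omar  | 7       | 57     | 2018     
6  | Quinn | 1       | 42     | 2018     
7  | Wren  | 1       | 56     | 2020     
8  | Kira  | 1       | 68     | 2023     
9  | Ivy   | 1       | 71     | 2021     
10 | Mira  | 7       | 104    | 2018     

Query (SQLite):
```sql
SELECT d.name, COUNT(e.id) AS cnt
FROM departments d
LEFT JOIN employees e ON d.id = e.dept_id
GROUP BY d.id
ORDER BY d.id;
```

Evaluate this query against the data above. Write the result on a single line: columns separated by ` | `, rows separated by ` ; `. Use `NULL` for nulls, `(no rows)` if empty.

Legal | 5 ; Design | 2 ; Support | 3

LEFT JOIN keeps every departments row; unmatched ones get NULL for employees columns.
Group by departments.id and compute COUNT(e.id). COUNT(col) of an all-NULL group is 0.
  1: ids {4, 6, 7, 8, 9} → COUNT(e.id)=5
  5: ids {2, 3} → COUNT(e.id)=2
  7: ids {1, 5, 10} → COUNT(e.id)=3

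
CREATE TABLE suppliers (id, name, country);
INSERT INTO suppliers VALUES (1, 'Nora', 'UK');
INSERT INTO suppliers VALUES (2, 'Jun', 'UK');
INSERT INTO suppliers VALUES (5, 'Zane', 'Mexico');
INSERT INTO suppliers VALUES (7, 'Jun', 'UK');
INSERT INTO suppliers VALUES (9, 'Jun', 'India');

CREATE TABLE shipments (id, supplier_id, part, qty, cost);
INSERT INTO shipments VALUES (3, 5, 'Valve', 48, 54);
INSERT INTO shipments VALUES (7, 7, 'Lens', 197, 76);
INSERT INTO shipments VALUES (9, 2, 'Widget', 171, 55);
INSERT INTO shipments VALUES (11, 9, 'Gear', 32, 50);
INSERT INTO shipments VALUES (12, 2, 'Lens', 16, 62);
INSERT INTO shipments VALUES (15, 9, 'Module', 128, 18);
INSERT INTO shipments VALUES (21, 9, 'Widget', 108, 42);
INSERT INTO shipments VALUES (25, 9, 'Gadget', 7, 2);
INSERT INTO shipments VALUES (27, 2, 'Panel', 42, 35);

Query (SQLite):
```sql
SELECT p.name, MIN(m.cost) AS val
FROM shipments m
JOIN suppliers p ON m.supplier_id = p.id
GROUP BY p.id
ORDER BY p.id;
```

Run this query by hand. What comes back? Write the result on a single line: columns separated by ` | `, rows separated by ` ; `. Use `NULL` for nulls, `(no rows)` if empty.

Jun | 35 ; Zane | 54 ; Jun | 76 ; Jun | 2

Join each shipments row to its suppliers via supplier_id.
Group joined rows by suppliers.id; compute MIN(m.cost) per group.
  2: ids {9, 12, 27} → MIN(m.cost)=35
  5: ids {3} → MIN(m.cost)=54
  7: ids {7} → MIN(m.cost)=76
  9: ids {11, 15, 21, 25} → MIN(m.cost)=2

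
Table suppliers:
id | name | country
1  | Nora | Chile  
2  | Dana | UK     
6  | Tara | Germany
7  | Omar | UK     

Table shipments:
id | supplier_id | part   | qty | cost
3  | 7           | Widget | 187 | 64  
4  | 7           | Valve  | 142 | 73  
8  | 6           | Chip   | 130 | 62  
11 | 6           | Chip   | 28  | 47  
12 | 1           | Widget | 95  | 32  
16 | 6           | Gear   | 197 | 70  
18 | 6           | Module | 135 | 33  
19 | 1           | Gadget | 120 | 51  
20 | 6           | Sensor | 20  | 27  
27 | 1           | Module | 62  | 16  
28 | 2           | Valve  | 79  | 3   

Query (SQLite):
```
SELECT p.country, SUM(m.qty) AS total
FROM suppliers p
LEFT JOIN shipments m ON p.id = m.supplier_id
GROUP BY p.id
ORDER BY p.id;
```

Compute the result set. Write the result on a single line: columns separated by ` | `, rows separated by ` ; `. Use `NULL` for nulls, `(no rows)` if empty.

Chile | 277 ; UK | 79 ; Germany | 510 ; UK | 329

LEFT JOIN keeps every suppliers row; unmatched ones get NULL for shipments columns.
Group by suppliers.id and compute SUM(m.qty). SUM over an all-NULL group is NULL.
  1: ids {12, 19, 27} → SUM(m.qty)=277
  2: ids {28} → SUM(m.qty)=79
  6: ids {8, 11, 16, 18, 20} → SUM(m.qty)=510
  7: ids {3, 4} → SUM(m.qty)=329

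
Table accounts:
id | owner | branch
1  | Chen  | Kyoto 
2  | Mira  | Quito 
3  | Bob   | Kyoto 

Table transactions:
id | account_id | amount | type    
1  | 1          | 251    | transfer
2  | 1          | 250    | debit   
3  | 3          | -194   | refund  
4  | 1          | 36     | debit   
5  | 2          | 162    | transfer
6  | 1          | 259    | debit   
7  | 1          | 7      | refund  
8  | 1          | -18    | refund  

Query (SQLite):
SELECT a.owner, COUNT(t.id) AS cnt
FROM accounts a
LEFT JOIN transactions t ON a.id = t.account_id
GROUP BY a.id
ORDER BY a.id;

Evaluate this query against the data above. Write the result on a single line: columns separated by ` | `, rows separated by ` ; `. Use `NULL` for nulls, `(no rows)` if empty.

Chen | 6 ; Mira | 1 ; Bob | 1

LEFT JOIN keeps every accounts row; unmatched ones get NULL for transactions columns.
Group by accounts.id and compute COUNT(t.id). COUNT(col) of an all-NULL group is 0.
  1: ids {1, 2, 4, 6, 7, 8} → COUNT(t.id)=6
  2: ids {5} → COUNT(t.id)=1
  3: ids {3} → COUNT(t.id)=1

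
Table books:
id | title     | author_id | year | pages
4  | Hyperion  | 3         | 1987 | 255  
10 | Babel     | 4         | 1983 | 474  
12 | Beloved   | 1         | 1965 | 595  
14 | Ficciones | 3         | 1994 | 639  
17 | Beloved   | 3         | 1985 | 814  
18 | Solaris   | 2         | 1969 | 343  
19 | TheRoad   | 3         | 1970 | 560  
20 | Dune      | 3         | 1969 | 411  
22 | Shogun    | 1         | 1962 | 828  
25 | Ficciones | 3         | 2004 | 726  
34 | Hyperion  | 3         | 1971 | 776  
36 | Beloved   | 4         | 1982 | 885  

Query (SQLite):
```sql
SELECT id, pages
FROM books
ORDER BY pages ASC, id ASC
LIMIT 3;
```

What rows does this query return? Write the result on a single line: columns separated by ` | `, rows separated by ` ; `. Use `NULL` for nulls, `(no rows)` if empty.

Sort by pages asc, tiebreak id asc: (255, id=4), (343, id=18), (411, id=20), (474, id=10), (560, id=19), (595, id=12) …. Take first 3.

4 | 255 ; 18 | 343 ; 20 | 411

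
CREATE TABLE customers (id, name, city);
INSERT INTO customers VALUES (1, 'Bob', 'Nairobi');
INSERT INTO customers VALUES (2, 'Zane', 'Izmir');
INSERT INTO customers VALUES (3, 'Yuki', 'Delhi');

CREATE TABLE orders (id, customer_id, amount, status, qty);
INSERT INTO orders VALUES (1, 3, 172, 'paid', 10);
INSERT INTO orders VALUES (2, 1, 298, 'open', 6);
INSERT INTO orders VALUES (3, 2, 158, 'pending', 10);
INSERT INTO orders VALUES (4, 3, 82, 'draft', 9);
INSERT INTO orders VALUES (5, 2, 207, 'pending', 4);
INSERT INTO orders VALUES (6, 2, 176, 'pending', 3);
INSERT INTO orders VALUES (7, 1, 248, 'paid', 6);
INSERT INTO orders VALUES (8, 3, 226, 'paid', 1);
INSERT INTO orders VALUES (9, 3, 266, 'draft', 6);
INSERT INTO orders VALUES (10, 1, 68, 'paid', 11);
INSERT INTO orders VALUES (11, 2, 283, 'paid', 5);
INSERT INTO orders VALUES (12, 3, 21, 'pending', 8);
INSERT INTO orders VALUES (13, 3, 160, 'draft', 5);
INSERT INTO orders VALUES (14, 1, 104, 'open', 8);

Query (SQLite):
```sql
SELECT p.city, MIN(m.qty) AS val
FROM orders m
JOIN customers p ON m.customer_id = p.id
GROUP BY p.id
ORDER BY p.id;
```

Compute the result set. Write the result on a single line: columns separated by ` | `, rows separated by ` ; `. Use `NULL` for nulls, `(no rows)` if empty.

Join each orders row to its customers via customer_id.
Group joined rows by customers.id; compute MIN(m.qty) per group.
  1: ids {2, 7, 10, 14} → MIN(m.qty)=6
  2: ids {3, 5, 6, 11} → MIN(m.qty)=3
  3: ids {1, 4, 8, 9, 12, 13} → MIN(m.qty)=1

Nairobi | 6 ; Izmir | 3 ; Delhi | 1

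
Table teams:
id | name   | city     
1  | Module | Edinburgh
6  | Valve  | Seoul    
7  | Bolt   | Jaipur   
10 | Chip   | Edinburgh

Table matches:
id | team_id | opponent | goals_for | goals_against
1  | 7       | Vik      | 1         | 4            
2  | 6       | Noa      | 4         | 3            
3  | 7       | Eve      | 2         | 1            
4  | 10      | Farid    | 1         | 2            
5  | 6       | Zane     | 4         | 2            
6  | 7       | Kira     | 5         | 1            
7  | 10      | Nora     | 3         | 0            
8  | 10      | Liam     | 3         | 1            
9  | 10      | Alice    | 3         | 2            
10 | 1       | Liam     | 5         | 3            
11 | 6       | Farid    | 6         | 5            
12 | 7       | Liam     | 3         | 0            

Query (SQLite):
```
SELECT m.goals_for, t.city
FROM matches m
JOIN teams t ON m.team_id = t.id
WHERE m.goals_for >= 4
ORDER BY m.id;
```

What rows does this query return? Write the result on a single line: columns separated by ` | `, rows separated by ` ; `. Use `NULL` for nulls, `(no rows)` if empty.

Each matches row matches the teams row where team_id = teams.id.
Then keep rows with m.goals_for >= 4.

4 | Seoul ; 4 | Seoul ; 5 | Jaipur ; 5 | Edinburgh ; 6 | Seoul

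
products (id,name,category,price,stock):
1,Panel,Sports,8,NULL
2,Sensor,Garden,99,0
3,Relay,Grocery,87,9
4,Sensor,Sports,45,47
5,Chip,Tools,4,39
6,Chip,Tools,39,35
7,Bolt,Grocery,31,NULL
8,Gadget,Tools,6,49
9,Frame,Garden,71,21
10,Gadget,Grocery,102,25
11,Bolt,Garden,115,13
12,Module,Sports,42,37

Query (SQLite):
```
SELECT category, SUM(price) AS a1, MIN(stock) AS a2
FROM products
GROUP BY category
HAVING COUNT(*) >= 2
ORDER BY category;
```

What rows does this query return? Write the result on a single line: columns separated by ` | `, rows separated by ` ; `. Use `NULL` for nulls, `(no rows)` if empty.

Garden | 285 | 0 ; Grocery | 220 | 9 ; Sports | 95 | 37 ; Tools | 49 | 35

Group products by category.
Per group compute: SUM(price), MIN(stock).
HAVING: drop groups with fewer than 2 rows.
  Garden: ids {2, 9, 11} → SUM(price)=285, MIN(stock)=0
  Grocery: ids {3, 7, 10} → SUM(price)=220, MIN(stock)=9
  Sports: ids {1, 4, 12} → SUM(price)=95, MIN(stock)=37
  Tools: ids {5, 6, 8} → SUM(price)=49, MIN(stock)=35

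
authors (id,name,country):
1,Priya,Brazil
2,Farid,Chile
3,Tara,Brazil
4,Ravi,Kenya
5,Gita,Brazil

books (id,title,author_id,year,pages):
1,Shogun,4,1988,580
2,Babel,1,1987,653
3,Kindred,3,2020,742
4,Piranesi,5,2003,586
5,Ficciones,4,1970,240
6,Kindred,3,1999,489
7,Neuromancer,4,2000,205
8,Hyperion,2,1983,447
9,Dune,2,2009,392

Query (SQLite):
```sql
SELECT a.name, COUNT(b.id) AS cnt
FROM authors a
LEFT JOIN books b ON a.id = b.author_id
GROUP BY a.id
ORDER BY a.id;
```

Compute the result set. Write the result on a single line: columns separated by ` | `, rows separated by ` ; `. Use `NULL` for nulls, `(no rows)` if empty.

Priya | 1 ; Farid | 2 ; Tara | 2 ; Ravi | 3 ; Gita | 1

LEFT JOIN keeps every authors row; unmatched ones get NULL for books columns.
Group by authors.id and compute COUNT(b.id). COUNT(col) of an all-NULL group is 0.
  1: ids {2} → COUNT(b.id)=1
  2: ids {8, 9} → COUNT(b.id)=2
  3: ids {3, 6} → COUNT(b.id)=2
  4: ids {1, 5, 7} → COUNT(b.id)=3
  5: ids {4} → COUNT(b.id)=1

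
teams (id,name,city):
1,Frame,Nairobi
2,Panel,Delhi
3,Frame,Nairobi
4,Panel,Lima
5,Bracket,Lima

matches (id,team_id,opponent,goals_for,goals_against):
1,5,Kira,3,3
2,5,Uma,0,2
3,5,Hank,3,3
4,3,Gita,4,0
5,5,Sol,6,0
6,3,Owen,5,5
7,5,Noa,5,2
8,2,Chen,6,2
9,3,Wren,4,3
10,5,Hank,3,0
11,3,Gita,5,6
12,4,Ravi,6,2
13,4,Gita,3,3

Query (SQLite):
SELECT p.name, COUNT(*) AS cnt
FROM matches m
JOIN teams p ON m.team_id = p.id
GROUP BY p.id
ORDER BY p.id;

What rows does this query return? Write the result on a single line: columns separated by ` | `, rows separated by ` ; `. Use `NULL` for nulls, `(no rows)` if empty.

Panel | 1 ; Frame | 4 ; Panel | 2 ; Bracket | 6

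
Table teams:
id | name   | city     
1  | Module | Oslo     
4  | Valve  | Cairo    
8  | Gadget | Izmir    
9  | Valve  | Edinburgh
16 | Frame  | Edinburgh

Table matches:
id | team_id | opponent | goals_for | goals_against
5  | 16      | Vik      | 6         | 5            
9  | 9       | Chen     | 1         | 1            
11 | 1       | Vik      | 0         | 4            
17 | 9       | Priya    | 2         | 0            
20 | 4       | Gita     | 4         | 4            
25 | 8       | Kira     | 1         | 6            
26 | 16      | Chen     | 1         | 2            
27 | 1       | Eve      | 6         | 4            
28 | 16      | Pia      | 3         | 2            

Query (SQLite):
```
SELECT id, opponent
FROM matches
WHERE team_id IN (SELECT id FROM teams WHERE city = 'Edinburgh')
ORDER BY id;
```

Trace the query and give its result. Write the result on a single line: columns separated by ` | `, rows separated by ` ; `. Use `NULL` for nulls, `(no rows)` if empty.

Inner query: teams.id where city = 'Edinburgh'.
Outer: keep matches rows whose team_id is in that set.
Inner query → {9, 16}

5 | Vik ; 9 | Chen ; 17 | Priya ; 26 | Chen ; 28 | Pia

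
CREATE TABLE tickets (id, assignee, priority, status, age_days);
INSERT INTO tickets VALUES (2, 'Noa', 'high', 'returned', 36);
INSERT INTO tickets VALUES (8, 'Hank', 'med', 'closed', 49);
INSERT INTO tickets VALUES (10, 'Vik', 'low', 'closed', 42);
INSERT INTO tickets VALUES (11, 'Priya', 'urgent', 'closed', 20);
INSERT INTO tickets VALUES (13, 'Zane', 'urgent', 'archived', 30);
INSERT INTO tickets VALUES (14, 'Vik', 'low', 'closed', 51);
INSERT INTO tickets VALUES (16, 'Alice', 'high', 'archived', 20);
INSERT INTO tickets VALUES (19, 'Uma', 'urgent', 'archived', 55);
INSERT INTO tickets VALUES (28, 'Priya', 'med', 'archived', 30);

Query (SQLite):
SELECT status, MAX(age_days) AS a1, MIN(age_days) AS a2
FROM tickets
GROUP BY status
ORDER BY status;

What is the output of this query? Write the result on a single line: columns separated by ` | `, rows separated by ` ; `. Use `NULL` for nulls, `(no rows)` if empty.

archived | 55 | 20 ; closed | 51 | 20 ; returned | 36 | 36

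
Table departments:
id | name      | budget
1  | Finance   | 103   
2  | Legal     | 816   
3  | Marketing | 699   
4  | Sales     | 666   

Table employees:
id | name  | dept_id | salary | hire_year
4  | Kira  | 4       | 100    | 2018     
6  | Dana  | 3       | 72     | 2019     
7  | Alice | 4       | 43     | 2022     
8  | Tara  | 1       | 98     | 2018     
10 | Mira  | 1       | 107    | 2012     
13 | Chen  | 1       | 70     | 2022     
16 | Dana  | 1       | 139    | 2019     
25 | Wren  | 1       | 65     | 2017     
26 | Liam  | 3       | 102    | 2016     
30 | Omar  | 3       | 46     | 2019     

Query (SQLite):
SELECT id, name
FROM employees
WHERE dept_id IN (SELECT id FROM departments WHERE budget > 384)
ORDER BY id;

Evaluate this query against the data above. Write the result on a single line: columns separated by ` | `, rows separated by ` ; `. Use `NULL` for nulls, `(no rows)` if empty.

4 | Kira ; 6 | Dana ; 7 | Alice ; 26 | Liam ; 30 | Omar

Inner query: departments.id where budget > 384.
Outer: keep employees rows whose dept_id is in that set.
Inner query → {2, 3, 4}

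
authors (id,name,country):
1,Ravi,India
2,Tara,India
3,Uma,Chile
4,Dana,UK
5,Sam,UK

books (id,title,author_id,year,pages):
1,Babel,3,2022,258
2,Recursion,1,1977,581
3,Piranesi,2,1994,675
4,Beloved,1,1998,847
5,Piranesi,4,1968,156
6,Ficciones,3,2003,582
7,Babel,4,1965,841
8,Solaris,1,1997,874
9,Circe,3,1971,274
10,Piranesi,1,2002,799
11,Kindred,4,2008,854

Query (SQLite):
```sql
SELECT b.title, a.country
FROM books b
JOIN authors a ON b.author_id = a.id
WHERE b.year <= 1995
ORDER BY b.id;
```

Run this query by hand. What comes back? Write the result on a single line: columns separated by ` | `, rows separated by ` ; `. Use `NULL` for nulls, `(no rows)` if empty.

Each books row matches the authors row where author_id = authors.id.
Then keep rows with b.year <= 1995.

Recursion | India ; Piranesi | India ; Piranesi | UK ; Babel | UK ; Circe | Chile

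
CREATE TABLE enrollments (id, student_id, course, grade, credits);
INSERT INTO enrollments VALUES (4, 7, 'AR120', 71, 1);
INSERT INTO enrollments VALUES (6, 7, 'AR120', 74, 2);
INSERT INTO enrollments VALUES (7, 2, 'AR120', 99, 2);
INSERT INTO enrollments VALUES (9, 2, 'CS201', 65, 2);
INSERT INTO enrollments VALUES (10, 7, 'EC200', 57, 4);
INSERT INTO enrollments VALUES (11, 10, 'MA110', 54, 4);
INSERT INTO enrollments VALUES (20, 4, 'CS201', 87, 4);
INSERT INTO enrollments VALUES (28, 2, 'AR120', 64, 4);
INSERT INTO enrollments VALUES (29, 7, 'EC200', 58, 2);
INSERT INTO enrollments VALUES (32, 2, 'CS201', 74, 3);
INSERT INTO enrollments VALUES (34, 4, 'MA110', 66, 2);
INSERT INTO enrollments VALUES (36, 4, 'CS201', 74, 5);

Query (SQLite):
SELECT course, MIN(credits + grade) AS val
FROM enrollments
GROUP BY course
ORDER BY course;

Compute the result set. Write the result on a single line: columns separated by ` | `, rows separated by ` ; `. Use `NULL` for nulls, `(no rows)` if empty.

AR120 | 68 ; CS201 | 67 ; EC200 | 60 ; MA110 | 58

For each row compute credits + grade.
Group by course; take MIN of the expression per group.
  AR120: ids {4, 6, 7, 28} → MIN(credits + grade)=68
  CS201: ids {9, 20, 32, 36} → MIN(credits + grade)=67
  EC200: ids {10, 29} → MIN(credits + grade)=60
  MA110: ids {11, 34} → MIN(credits + grade)=58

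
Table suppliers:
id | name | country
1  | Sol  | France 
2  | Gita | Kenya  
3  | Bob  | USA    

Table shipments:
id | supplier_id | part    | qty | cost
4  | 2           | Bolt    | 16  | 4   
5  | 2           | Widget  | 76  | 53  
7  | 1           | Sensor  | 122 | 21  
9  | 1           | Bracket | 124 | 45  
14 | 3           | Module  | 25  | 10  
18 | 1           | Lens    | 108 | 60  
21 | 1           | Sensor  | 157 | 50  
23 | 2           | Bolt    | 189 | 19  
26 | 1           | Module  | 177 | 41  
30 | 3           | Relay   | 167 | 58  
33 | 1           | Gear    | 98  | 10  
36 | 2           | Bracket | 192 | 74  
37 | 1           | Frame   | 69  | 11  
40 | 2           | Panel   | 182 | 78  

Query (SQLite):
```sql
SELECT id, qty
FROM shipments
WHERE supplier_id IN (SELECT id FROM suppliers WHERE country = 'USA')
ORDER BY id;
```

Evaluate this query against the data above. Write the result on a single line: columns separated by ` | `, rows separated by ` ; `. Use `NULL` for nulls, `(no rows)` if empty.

Inner query: suppliers.id where country = 'USA'.
Outer: keep shipments rows whose supplier_id is in that set.
Inner query → {3}

14 | 25 ; 30 | 167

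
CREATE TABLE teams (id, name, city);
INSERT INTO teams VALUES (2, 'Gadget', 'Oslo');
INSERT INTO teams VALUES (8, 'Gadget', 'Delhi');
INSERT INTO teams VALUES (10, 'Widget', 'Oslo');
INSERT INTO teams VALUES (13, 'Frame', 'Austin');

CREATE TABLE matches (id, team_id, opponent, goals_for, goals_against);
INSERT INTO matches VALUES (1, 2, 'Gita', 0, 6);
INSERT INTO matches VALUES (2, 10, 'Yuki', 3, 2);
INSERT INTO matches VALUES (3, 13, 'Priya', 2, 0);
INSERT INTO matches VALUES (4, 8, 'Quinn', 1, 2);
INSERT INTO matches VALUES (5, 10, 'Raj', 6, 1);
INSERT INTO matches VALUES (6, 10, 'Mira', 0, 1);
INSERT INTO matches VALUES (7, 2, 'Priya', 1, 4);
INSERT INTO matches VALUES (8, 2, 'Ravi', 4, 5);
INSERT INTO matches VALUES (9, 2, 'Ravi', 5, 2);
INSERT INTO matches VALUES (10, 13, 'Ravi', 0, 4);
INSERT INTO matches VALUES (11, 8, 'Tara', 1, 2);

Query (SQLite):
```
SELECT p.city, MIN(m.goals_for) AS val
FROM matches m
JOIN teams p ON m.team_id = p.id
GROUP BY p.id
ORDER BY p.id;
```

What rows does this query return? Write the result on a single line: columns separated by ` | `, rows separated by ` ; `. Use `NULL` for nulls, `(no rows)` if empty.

Oslo | 0 ; Delhi | 1 ; Oslo | 0 ; Austin | 0

Join each matches row to its teams via team_id.
Group joined rows by teams.id; compute MIN(m.goals_for) per group.
  2: ids {1, 7, 8, 9} → MIN(m.goals_for)=0
  8: ids {4, 11} → MIN(m.goals_for)=1
  10: ids {2, 5, 6} → MIN(m.goals_for)=0
  13: ids {3, 10} → MIN(m.goals_for)=0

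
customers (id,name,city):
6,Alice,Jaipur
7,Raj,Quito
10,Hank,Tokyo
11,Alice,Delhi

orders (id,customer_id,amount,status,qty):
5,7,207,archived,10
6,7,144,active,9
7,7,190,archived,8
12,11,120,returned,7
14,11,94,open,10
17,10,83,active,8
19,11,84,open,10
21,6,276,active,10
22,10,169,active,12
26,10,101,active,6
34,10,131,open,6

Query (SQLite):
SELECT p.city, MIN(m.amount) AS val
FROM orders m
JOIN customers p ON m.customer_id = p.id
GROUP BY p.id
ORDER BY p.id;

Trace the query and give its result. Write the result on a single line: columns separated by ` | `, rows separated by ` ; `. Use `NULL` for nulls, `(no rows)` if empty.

Jaipur | 276 ; Quito | 144 ; Tokyo | 83 ; Delhi | 84

Join each orders row to its customers via customer_id.
Group joined rows by customers.id; compute MIN(m.amount) per group.
  6: ids {21} → MIN(m.amount)=276
  7: ids {5, 6, 7} → MIN(m.amount)=144
  10: ids {17, 22, 26, 34} → MIN(m.amount)=83
  11: ids {12, 14, 19} → MIN(m.amount)=84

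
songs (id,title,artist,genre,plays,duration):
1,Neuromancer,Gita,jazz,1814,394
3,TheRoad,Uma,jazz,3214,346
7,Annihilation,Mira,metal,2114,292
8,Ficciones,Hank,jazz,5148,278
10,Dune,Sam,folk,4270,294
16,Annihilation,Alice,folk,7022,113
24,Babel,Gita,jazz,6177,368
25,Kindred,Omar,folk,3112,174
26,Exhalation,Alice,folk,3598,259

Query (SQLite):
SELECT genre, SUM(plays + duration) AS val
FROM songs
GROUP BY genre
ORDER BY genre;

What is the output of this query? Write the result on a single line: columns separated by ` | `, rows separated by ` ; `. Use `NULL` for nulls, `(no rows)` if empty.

For each row compute plays + duration.
Group by genre; take SUM of the expression per group.
  folk: ids {10, 16, 25, 26} → SUM(plays + duration)=18842
  jazz: ids {1, 3, 8, 24} → SUM(plays + duration)=17739
  metal: ids {7} → SUM(plays + duration)=2406

folk | 18842 ; jazz | 17739 ; metal | 2406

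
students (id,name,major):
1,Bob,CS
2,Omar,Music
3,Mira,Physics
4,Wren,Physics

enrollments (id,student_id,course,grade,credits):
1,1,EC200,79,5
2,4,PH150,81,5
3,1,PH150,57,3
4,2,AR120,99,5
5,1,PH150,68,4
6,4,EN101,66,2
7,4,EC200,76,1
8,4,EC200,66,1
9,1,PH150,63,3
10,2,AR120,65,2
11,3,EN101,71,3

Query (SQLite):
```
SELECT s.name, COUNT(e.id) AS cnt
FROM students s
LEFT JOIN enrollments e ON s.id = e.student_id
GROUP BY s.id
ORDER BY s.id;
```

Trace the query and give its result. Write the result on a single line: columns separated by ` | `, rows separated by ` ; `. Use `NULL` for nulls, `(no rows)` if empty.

Bob | 4 ; Omar | 2 ; Mira | 1 ; Wren | 4

LEFT JOIN keeps every students row; unmatched ones get NULL for enrollments columns.
Group by students.id and compute COUNT(e.id). COUNT(col) of an all-NULL group is 0.
  1: ids {1, 3, 5, 9} → COUNT(e.id)=4
  2: ids {4, 10} → COUNT(e.id)=2
  3: ids {11} → COUNT(e.id)=1
  4: ids {2, 6, 7, 8} → COUNT(e.id)=4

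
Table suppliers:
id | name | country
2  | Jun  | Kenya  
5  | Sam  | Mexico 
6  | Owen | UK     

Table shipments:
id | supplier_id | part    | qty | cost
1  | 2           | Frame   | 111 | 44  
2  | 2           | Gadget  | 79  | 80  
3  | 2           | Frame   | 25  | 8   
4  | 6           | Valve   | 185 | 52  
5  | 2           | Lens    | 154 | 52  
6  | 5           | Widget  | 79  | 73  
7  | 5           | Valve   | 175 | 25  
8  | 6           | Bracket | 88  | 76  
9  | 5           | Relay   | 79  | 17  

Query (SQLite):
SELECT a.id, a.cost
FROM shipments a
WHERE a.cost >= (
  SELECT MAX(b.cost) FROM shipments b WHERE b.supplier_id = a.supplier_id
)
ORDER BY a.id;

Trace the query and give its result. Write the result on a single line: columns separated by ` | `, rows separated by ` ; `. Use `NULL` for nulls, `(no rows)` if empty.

For each shipments row a, compute MAX(cost) over rows sharing a.supplier_id.
Keep row a if a.cost >= that per-group MAX.
  supplier_id=2: MAX(cost) = 80
  supplier_id=5: MAX(cost) = 73
  supplier_id=6: MAX(cost) = 76

2 | 80 ; 6 | 73 ; 8 | 76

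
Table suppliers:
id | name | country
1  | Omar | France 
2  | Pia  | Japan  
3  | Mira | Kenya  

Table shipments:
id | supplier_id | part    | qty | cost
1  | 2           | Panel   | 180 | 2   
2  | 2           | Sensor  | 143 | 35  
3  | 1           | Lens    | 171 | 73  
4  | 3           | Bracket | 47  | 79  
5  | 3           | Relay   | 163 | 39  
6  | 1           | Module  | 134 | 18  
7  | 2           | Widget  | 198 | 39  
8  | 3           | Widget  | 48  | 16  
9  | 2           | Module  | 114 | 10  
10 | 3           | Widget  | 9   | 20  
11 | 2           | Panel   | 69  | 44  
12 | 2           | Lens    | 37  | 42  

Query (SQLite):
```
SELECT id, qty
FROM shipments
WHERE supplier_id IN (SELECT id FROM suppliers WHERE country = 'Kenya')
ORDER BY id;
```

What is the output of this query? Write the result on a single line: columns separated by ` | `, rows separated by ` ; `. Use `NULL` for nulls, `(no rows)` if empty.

Inner query: suppliers.id where country = 'Kenya'.
Outer: keep shipments rows whose supplier_id is in that set.
Inner query → {3}

4 | 47 ; 5 | 163 ; 8 | 48 ; 10 | 9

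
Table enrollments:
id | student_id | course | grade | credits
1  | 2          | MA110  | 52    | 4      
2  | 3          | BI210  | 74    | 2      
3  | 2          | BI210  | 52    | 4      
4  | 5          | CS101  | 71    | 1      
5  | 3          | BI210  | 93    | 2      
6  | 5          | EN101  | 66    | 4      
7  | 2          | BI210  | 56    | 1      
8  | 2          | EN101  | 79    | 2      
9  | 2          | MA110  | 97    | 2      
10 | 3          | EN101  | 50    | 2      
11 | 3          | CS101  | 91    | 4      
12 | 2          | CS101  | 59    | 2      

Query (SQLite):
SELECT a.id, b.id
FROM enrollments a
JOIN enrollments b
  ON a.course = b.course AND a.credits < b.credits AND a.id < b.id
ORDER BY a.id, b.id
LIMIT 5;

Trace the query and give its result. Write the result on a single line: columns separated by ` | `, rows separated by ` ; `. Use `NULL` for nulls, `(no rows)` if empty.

2 | 3 ; 4 | 11 ; 4 | 12

Pairs (a,b) with same course, a.credits < b.credits, a.id < b.id.
course groups: BI210:{2,3,5,7} CS101:{4,11,12} EN101:{6,8,10} MA110:{1,9}
Ordered by (a.id, b.id); first 5.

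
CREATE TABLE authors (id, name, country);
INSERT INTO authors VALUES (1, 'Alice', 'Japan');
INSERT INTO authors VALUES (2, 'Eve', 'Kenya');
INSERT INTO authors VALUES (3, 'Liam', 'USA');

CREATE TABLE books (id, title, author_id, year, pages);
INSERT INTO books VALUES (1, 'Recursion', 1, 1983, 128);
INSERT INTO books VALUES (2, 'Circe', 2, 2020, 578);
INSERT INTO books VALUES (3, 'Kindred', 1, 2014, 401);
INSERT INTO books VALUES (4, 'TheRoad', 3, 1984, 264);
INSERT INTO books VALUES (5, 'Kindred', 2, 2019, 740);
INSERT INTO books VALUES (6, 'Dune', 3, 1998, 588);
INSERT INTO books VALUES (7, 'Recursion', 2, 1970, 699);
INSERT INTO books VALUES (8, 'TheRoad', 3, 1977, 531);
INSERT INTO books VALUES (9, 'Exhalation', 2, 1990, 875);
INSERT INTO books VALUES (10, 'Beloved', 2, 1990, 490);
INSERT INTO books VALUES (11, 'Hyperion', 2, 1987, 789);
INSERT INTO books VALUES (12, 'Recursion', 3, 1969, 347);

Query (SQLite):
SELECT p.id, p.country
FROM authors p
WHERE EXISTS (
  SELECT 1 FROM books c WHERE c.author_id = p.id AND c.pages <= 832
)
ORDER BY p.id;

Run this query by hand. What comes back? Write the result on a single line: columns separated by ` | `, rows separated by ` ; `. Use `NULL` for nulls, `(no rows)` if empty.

For each authors row, check whether any books with matching author_id has pages <= 832.
Keep rows where that is true.

1 | Japan ; 2 | Kenya ; 3 | USA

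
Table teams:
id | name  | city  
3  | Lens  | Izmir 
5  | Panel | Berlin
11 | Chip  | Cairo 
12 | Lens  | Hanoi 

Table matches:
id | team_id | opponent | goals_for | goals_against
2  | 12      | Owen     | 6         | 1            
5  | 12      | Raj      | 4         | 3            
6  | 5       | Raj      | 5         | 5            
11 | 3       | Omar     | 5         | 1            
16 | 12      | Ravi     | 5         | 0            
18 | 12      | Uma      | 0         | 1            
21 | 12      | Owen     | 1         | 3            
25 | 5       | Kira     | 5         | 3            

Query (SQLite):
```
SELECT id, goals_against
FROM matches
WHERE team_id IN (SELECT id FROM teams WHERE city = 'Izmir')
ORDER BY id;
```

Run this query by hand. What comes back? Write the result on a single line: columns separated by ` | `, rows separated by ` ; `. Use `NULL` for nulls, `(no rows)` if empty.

Inner query: teams.id where city = 'Izmir'.
Outer: keep matches rows whose team_id is in that set.
Inner query → {3}

11 | 1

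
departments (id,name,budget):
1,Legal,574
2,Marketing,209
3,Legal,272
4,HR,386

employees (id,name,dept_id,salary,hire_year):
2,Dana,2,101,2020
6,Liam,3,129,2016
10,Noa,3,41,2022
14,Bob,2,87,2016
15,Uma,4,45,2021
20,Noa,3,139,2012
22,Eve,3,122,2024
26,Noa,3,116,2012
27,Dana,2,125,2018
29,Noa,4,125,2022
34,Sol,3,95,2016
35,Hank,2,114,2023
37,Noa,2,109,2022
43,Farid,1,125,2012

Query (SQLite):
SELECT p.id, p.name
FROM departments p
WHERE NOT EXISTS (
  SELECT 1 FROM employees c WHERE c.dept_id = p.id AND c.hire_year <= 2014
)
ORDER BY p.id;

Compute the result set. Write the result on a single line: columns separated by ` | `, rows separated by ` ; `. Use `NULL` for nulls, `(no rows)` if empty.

For each departments row, check whether any employees with matching dept_id has hire_year <= 2014.
Keep rows where that is false.

2 | Marketing ; 4 | HR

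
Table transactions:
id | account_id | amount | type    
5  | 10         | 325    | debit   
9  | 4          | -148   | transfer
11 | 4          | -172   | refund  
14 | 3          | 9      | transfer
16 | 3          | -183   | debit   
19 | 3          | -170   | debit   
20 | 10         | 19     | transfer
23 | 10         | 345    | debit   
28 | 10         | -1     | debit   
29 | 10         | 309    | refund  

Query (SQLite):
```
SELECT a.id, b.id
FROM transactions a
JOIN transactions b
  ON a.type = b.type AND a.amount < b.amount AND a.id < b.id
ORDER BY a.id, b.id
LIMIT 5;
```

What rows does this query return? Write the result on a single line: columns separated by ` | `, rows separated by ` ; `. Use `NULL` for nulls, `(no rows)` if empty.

Pairs (a,b) with same type, a.amount < b.amount, a.id < b.id.
type groups: debit:{5,16,19,23,28} refund:{11,29} transfer:{9,14,20}
Ordered by (a.id, b.id); first 5.

5 | 23 ; 9 | 14 ; 9 | 20 ; 11 | 29 ; 14 | 20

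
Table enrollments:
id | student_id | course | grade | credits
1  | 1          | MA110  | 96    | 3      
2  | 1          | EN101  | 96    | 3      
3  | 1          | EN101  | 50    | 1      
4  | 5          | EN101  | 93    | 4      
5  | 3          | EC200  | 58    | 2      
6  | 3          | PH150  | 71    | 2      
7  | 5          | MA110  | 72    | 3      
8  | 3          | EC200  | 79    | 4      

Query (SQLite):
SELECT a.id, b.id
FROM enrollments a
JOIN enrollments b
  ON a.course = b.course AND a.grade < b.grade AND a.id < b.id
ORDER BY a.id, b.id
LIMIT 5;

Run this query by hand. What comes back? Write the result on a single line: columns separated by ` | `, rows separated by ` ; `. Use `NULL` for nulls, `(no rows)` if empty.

Pairs (a,b) with same course, a.grade < b.grade, a.id < b.id.
course groups: EC200:{5,8} EN101:{2,3,4} MA110:{1,7} PH150:{6}
Ordered by (a.id, b.id); first 5.

3 | 4 ; 5 | 8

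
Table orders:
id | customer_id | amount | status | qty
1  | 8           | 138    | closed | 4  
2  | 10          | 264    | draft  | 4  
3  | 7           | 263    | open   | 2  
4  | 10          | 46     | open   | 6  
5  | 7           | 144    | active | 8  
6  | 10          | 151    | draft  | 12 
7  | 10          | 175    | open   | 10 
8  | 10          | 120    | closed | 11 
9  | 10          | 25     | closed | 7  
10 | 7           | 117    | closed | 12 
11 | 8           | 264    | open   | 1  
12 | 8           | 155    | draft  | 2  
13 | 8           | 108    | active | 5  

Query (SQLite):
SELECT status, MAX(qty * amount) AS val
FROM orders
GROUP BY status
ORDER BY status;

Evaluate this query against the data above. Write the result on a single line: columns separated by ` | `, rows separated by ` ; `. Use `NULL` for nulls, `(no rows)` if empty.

For each row compute qty * amount.
Group by status; take MAX of the expression per group.
  active: ids {5, 13} → MAX(qty * amount)=1152
  closed: ids {1, 8, 9, 10} → MAX(qty * amount)=1404
  draft: ids {2, 6, 12} → MAX(qty * amount)=1812
  open: ids {3, 4, 7, 11} → MAX(qty * amount)=1750

active | 1152 ; closed | 1404 ; draft | 1812 ; open | 1750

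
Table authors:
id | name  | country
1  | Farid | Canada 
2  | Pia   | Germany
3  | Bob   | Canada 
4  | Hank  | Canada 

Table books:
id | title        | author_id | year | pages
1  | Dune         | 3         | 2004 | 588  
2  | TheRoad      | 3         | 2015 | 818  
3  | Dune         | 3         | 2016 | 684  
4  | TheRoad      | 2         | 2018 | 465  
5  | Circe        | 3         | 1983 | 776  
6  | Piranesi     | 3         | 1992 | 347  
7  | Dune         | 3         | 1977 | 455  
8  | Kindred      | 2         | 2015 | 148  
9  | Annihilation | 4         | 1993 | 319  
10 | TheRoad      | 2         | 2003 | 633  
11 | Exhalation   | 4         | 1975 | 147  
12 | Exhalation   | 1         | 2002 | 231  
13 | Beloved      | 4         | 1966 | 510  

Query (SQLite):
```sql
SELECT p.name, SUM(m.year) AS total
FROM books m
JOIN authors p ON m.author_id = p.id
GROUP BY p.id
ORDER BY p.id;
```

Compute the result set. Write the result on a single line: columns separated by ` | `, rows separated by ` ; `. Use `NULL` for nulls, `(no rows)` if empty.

Farid | 2002 ; Pia | 6036 ; Bob | 11987 ; Hank | 5934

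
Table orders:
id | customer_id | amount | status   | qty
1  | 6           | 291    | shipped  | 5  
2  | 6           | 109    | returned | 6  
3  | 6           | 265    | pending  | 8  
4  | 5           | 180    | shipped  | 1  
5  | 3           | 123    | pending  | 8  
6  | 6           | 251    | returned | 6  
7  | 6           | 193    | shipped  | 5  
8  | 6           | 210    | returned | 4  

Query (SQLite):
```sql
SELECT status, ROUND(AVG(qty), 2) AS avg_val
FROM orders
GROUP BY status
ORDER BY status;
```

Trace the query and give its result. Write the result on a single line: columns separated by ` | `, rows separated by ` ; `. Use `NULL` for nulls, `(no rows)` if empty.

Partition orders by status; compute ROUND(AVG(qty), 2) within each group.
  pending: ids {3, 5} → ROUND(AVG(qty), 2)=8
  returned: ids {2, 6, 8} → ROUND(AVG(qty), 2)=5.33
  shipped: ids {1, 4, 7} → ROUND(AVG(qty), 2)=3.67

pending | 8 ; returned | 5.33 ; shipped | 3.67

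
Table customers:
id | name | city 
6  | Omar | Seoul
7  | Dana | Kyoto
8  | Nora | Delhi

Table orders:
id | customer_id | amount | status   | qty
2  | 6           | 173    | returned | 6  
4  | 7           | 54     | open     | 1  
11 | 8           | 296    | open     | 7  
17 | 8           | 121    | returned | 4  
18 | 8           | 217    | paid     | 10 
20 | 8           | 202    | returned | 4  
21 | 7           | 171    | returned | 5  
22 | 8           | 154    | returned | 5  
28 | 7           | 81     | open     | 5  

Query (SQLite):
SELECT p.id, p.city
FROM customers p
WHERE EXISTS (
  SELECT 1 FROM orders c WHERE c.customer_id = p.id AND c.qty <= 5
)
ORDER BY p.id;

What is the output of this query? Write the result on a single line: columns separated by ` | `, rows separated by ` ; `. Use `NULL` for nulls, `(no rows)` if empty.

7 | Kyoto ; 8 | Delhi

For each customers row, check whether any orders with matching customer_id has qty <= 5.
Keep rows where that is true.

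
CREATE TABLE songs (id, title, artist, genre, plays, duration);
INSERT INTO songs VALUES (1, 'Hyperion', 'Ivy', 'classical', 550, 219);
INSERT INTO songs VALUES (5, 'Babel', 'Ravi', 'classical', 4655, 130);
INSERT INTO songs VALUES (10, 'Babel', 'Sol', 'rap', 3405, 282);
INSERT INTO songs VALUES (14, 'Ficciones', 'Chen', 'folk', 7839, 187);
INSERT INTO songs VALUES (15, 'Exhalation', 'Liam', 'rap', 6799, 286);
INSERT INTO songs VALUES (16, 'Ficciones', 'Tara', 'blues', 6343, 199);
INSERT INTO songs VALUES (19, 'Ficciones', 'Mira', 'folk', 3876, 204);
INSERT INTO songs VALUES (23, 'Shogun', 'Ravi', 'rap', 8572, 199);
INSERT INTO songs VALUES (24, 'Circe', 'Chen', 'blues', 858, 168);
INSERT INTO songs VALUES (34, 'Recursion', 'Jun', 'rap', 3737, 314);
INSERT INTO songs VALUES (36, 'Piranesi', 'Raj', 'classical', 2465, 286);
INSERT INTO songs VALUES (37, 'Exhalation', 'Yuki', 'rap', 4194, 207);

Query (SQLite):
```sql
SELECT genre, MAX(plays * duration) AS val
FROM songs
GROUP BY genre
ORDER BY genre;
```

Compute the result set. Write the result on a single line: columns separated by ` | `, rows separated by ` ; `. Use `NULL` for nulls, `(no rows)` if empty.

blues | 1262257 ; classical | 704990 ; folk | 1465893 ; rap | 1944514

For each row compute plays * duration.
Group by genre; take MAX of the expression per group.
  blues: ids {16, 24} → MAX(plays * duration)=1262257
  classical: ids {1, 5, 36} → MAX(plays * duration)=704990
  folk: ids {14, 19} → MAX(plays * duration)=1465893
  rap: ids {10, 15, 23, 34, 37} → MAX(plays * duration)=1944514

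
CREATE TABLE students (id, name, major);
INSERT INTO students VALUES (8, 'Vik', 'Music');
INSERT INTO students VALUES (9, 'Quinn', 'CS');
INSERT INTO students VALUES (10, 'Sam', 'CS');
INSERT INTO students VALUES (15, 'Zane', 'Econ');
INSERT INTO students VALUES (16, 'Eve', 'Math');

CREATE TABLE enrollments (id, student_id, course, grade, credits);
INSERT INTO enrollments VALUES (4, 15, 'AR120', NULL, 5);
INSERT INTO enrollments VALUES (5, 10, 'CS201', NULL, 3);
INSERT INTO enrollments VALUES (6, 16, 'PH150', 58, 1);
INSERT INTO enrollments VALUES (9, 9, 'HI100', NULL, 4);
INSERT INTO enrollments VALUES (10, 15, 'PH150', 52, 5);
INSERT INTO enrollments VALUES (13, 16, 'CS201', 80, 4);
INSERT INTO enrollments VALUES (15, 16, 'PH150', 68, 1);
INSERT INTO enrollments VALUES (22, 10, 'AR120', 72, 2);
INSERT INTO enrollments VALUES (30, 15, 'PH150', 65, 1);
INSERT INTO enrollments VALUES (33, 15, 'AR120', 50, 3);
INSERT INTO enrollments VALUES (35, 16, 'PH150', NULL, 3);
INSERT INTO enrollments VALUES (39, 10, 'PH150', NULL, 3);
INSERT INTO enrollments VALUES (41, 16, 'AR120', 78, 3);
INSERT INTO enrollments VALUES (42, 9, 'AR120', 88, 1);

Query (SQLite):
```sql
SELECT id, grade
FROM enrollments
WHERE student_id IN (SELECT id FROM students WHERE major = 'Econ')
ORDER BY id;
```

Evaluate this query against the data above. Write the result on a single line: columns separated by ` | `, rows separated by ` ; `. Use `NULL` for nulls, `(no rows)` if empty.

Inner query: students.id where major = 'Econ'.
Outer: keep enrollments rows whose student_id is in that set.
Inner query → {15}

4 | NULL ; 10 | 52 ; 30 | 65 ; 33 | 50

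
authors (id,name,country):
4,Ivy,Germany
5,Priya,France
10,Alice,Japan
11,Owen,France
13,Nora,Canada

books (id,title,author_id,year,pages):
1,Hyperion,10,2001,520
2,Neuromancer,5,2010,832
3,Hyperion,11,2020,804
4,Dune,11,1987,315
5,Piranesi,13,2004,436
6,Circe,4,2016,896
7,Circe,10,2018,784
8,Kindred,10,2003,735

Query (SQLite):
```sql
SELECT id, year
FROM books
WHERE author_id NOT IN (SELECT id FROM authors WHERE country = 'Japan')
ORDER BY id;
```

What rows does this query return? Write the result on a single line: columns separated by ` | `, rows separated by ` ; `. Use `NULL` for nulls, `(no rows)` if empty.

Inner query: authors.id where country = 'Japan'.
Outer: keep books rows whose author_id is not in that set.
Inner query → {10}

2 | 2010 ; 3 | 2020 ; 4 | 1987 ; 5 | 2004 ; 6 | 2016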